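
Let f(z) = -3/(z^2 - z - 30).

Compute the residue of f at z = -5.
3/11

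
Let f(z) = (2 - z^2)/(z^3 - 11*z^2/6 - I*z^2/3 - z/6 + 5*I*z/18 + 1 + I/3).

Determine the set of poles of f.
{-2/3, 1 + I/3, 3/2}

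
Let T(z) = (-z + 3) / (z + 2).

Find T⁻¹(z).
Set w = T(z) = (-z + 3) / (z + 2) and solve for z:
  w*(z + 2) = -z + 3
  2*w + z*(w + 1) - 3 = 0
  z*(w + 1) = 3 - 2*w
  z = (2*w - 3)/(-w - 1)
Renaming the variable, T⁻¹(z) = (2*z - 3)/(-z - 1) = (-2*z + 3)/(z + 1).
(Check: ad - bc = -5 ≠ 0, so T is invertible.)

Final answer: (-2*z + 3)/(z + 1)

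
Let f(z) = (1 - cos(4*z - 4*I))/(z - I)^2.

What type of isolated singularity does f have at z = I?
Let u = z - I. The argument of cos is 4*z - 4*I = 4u, so
  f = (1 - cos(4u))/u^2 = ((4u)^2/2 - (4u)^4/24 + ...)/u^2 = 8 - (32/3)*u^2 + ...
The Laurent expansion about u = 0 has no negative powers; equivalently lim_{z→I} f(z) = 8 exists and is finite.
So the singularity is removable.

Final answer: removable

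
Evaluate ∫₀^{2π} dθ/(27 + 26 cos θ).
Let J = ∫₀^{2π} dθ/(27 + 26 cos θ).
Put z = e^{iθ}: then cos θ = (z + 1/z)/2, dθ = dz/(iz), and z runs once counterclockwise around |z| = 1:
  J = ∮_{|z|=1} 1/(27 + 26*(z + 1/z)/2) · dz/(iz) = (2/i) ∮_{|z|=1} dz/(26*z^2 + 54*z + 26).
The roots of 26*z^2 + 54*z + 26 are z = (-27 ± sqrt(27^2 - 26^2))/26, with sqrt(53) = sqrt(53); their product is 1, so only z₊ = -27/26 + sqrt(53)/26 lies inside the unit circle (z₋ = -27/26 - sqrt(53)/26 lies outside).
z₊ is a simple zero of q(z) = 26*z^2 + 54*z + 26, so Res(1/q, z₊) = 1/q'(z₊) with q'(z) = 52*z + 54; and q'(z₊) = 26*(z₊ - z₋) = 2*sqrt(53).
Therefore J = (2/i) · 2πi · 1/(2*sqrt(53)) = 2*pi/(sqrt(53)) = 2*sqrt(53)*pi/53

Final answer: 2*sqrt(53)*pi/53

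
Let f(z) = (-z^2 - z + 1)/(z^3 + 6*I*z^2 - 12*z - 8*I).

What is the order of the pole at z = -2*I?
Factor the denominator:
  z^3 + 6*I*z^2 - 12*z - 8*I = (z + 2*I)^3

The numerator P(z) = -z^2 - z + 1 has P(-2*I) = 5 + 2*I ≠ 0, so no factor of (z + 2*I) cancels.
Near z = -2*I we can therefore write f(z) = g(z)/(z + 2*I)^3 with g analytic at -2*I and g(-2*I) ≠ 0 (g is just the numerator).

Hence z = -2*I is a pole of order 3.

Final answer: 3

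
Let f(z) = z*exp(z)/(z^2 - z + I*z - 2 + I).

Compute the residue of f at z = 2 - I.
Write f(z) = P(z)/Q(z) with P(z) = z*exp(z) and Q(z) = z^2 - z + I*z - 2 + I.
The denominator factors as Q(z) = (z - 2 + I)*(z + 1), so z = 2 - I is a simple zero of Q and P is analytic there; z = 2 - I is therefore a simple pole and
  Res(f, z₀) = P(z₀)/Q'(z₀).

Q'(z) = 2*z - 1 + I, so Q'(2 - I) = 3 - I.
P(2 - I) = (2 - I)*exp(2 - I).

Res(f, 2 - I) = ((2 - I)*exp(2 - I))/(3 - I) = (7/10 - I/10)*exp(2 - I)

Final answer: (7/10 - I/10)*exp(2 - I)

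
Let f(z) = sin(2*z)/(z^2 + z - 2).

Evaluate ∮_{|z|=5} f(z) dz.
By the residue theorem, ∮_C f(z) dz = 2πi · (sum of the residues of f at the poles inside |z| = 5).

The denominator factors as (z - 1)*(z + 2), so the singularities of f are simple poles at z = 1, z = -2.
  |1|² = 1 < 25 = 5², so this pole is inside the contour.
  |-2|² = 4 < 25 = 5², so this pole is inside the contour.

With P(z) = sin(2*z) and Q(z) = z^2 + z - 2, each pole is simple, so Res(f, z₀) = P(z₀)/Q'(z₀) with Q'(z) = 2*z + 1.
  Res(f, 1) = P(1)/Q'(1) = (sin(2))/(3) = sin(2)/3
  Res(f, -2) = P(-2)/Q'(-2) = (-sin(4))/(-3) = sin(4)/3

Sum of residues inside C: sin(4)/3 + sin(2)/3
∮_C f(z) dz = 2πi · (sin(4)/3 + sin(2)/3) = 2*I*pi*sin(4)/3 + 2*I*pi*sin(2)/3

Final answer: 2*I*pi*sin(4)/3 + 2*I*pi*sin(2)/3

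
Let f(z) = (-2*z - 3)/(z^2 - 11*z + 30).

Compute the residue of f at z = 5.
13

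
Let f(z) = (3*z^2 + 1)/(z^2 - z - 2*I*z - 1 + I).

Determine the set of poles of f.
{I, 1 + I}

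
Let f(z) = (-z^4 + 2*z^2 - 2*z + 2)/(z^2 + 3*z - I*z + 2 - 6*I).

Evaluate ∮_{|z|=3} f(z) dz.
By the residue theorem, ∮_C f(z) dz = 2πi · (sum of the residues of f at the poles inside |z| = 3).

The denominator factors as (z + 3 + I)*(z - 2*I), so the singularities of f are simple poles at z = -3 - I, z = 2*I.
  |-3 - I|² = 10 > 9 = 3², so this pole is outside the contour.
  |2*I|² = 4 < 9 = 3², so this pole is inside the contour.

With P(z) = -z^4 + 2*z^2 - 2*z + 2 and Q(z) = z^2 + 3*z - I*z + 2 - 6*I, each pole is simple, so Res(f, z₀) = P(z₀)/Q'(z₀) with Q'(z) = 2*z + 3 - I.
  Res(f, 2*I) = P(2*I)/Q'(2*I) = (-22 - 4*I)/(3 + 3*I) = -13/3 + 3*I

∮_C f(z) dz = 2πi · (-13/3 + 3*I) = pi*(-6 - 26*I/3)

Final answer: pi*(-6 - 26*I/3)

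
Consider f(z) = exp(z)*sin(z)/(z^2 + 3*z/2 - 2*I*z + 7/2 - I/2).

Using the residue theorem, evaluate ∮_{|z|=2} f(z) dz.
By the residue theorem, ∮_C f(z) dz = 2πi · (sum of the residues of f at the poles inside |z| = 2).

The denominator factors as (z + 1/2 + I)*(z + 1 - 3*I), so the singularities of f are simple poles at z = -1/2 - I, z = -1 + 3*I.
  |-1/2 - I|² = 5/4 < 4 = 2², so this pole is inside the contour.
  |-1 + 3*I|² = 10 > 4 = 2², so this pole is outside the contour.

With P(z) = exp(z)*sin(z) and Q(z) = z^2 + 3*z/2 - 2*I*z + 7/2 - I/2, each pole is simple, so Res(f, z₀) = P(z₀)/Q'(z₀) with Q'(z) = 2*z + 3/2 - 2*I.
  Res(f, -1/2 - I) = P(-1/2 - I)/Q'(-1/2 - I) = (-exp(-1/2 - I)*sin(1/2 + I))/(1/2 - 4*I) = (-2/65 - 16*I/65)*exp(-1/2 - I)*sin(1/2 + I)

∮_C f(z) dz = 2πi · ((-2/65 - 16*I/65)*exp(-1/2 - I)*sin(1/2 + I)) = pi*(32/65 - 4*I/65)*exp(-1/2 - I)*sin(1/2 + I)

Final answer: pi*(32/65 - 4*I/65)*exp(-1/2 - I)*sin(1/2 + I)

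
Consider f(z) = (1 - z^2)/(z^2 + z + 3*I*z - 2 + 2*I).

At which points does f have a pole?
{-1 - I, -2*I}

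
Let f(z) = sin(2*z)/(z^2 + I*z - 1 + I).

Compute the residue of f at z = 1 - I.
Write f(z) = P(z)/Q(z) with P(z) = sin(2*z) and Q(z) = z^2 + I*z - 1 + I.
The denominator factors as Q(z) = (z - 1 + I)*(z + 1), so z = 1 - I is a simple zero of Q and P is analytic there; z = 1 - I is therefore a simple pole and
  Res(f, z₀) = P(z₀)/Q'(z₀).

Q'(z) = 2*z + I, so Q'(1 - I) = 2 - I.
P(1 - I) = sin(2 - 2*I).

Res(f, 1 - I) = (sin(2 - 2*I))/(2 - I) = (2/5 + I/5)*sin(2 - 2*I)

Final answer: (2/5 + I/5)*sin(2 - 2*I)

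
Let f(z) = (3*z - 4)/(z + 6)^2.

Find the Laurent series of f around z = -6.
Put w = z - (-6), i.e. z = w - 6. The denominator is w^2, so it suffices to rewrite the numerator in powers of w.

P(z) = 3*z - 4
P(w - 6) = -22 + 3*w

Dividing each term by w^2:
  f = -22/w^2 + 3/w

Substituting back w = z + 6:
  f(z) = -22/(z + 6)^2 + 3/(z + 6)

The series is finite because the numerator is a polynomial; the negative powers form the principal part, and the coefficient of 1/(z + 6) gives Res(f, -6) = 3.

Final answer: -22/(z + 6)^2 + 3/(z + 6)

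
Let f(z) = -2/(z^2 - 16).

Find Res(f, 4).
Write f(z) = P(z)/Q(z) with P(z) = -2 and Q(z) = z^2 - 16.
The denominator factors as Q(z) = (z + 4)*(z - 4), so z = 4 is a simple zero of Q and P is analytic there; z = 4 is therefore a simple pole and
  Res(f, z₀) = P(z₀)/Q'(z₀).

Q'(z) = 2*z, so Q'(4) = 8.
P(4) = -2.

Res(f, 4) = (-2)/(8) = -1/4

Final answer: -1/4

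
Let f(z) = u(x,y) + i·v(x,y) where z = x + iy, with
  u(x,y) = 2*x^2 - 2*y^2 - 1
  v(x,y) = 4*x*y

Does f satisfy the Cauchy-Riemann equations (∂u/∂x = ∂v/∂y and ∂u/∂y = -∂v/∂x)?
∂u/∂x = 4*x
∂v/∂y = 4*x
∂u/∂y = -4*y
∂v/∂x = 4*y
∂u/∂x = ∂v/∂y and ∂u/∂y = -∂v/∂x hold identically; f is analytic.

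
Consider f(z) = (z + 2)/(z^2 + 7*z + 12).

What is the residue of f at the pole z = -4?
Write f(z) = P(z)/Q(z) with P(z) = z + 2 and Q(z) = z^2 + 7*z + 12.
The denominator factors as Q(z) = (z + 3)*(z + 4), so z = -4 is a simple zero of Q and P is analytic there; z = -4 is therefore a simple pole and
  Res(f, z₀) = P(z₀)/Q'(z₀).

Q'(z) = 2*z + 7, so Q'(-4) = -1.
P(-4) = -2.

Res(f, -4) = (-2)/(-1) = 2

Final answer: 2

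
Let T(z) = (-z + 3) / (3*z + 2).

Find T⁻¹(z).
Set w = T(z) = (-z + 3) / (3*z + 2) and solve for z:
  w*(3*z + 2) = -z + 3
  2*w + z*(3*w + 1) - 3 = 0
  z*(3*w + 1) = 3 - 2*w
  z = (2*w - 3)/(-3*w - 1)
Renaming the variable, T⁻¹(z) = (2*z - 3)/(-3*z - 1) = (-2*z + 3)/(3*z + 1).
(Check: ad - bc = -11 ≠ 0, so T is invertible.)

Final answer: (-2*z + 3)/(3*z + 1)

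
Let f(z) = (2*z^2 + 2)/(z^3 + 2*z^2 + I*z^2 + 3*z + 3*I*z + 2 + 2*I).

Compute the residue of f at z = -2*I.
Write f(z) = P(z)/Q(z) with P(z) = 2*z^2 + 2 and Q(z) = z^3 + 2*z^2 + I*z^2 + 3*z + 3*I*z + 2 + 2*I.
The denominator factors as Q(z) = (z + 1 - I)*(z + 2*I)*(z + 1), so z = -2*I is a simple zero of Q and P is analytic there; z = -2*I is therefore a simple pole and
  Res(f, z₀) = P(z₀)/Q'(z₀).

Q'(z) = 3*z^2 + 4*z + 2*I*z + 3 + 3*I, so Q'(-2*I) = -5 - 5*I.
P(-2*I) = -6.

Res(f, -2*I) = (-6)/(-5 - 5*I) = 3/5 - 3*I/5

Final answer: 3/5 - 3*I/5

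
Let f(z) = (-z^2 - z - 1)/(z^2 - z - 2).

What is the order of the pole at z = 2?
Factor the denominator:
  z^2 - z - 2 = (z - 2)*(z + 1)

The numerator P(z) = -z^2 - z - 1 has P(2) = -7 ≠ 0, so no factor of (z - 2) cancels.
Near z = 2 we can therefore write f(z) = g(z)/(z - 2) with g analytic at 2 and g(2) ≠ 0 (g is the numerator divided by the remaining denominator factors).

Hence z = 2 is a pole of order 1.

Final answer: 1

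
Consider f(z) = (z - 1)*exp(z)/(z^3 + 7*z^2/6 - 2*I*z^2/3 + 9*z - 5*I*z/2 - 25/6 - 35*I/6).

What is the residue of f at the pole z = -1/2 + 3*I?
Write f(z) = P(z)/Q(z) with P(z) = (z - 1)*exp(z) and Q(z) = z^3 + 7*z^2/6 - 2*I*z^2/3 + 9*z - 5*I*z/2 - 25/6 - 35*I/6.
The denominator factors as Q(z) = (z + 1 + 3*I)*(z - 1/3 - 2*I/3)*(z + 1/2 - 3*I), so z = -1/2 + 3*I is a simple zero of Q and P is analytic there; z = -1/2 + 3*I is therefore a simple pole and
  Res(f, z₀) = P(z₀)/Q'(z₀).

Q'(z) = 3*z^2 + 7*z/3 - 4*I*z/3 + 9 - 5*I/2, so Q'(-1/2 + 3*I) = -173/12 - 23*I/6.
P(-1/2 + 3*I) = (-3/2 + 3*I)*exp(-1/2 + 3*I).

Res(f, -1/2 + 3*I) = ((-3/2 + 3*I)*exp(-1/2 + 3*I))/(-173/12 - 23*I/6) = (1458/32045 - 7056*I/32045)*exp(-1/2 + 3*I)

Final answer: (1458/32045 - 7056*I/32045)*exp(-1/2 + 3*I)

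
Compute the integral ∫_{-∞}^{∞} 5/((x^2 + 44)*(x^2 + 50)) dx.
pi*(-11*sqrt(2) + 5*sqrt(11))/132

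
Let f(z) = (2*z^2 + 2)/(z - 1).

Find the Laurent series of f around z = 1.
Put w = z - (1), i.e. z = w + 1. The denominator is w, so it suffices to rewrite the numerator in powers of w.

P(z) = 2*z^2 + 2
P(w + 1) = 4 + 4*w + 2*w^2

Dividing each term by w:
  f = 4/w + 4 + 2*w

Substituting back w = z - 1:
  f(z) = 4/(z - 1) + 4 + 2*(z - 1)

The series is finite because the numerator is a polynomial; the negative powers form the principal part, and the coefficient of 1/(z - 1) gives Res(f, 1) = 4.

Final answer: 4/(z - 1) + 4 + 2*(z - 1)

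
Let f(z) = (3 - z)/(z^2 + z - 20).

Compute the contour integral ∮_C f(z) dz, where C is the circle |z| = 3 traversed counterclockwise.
By the residue theorem, ∮_C f(z) dz = 2πi · (sum of the residues of f at the poles inside |z| = 3).

The denominator factors as (z - 4)*(z + 5), so the singularities of f are simple poles at z = 4, z = -5.
  |4|² = 16 > 9 = 3², so this pole is outside the contour.
  |-5|² = 25 > 9 = 3², so this pole is outside the contour.

No pole lies inside the contour, so f is analytic on and inside C and the integral is 0 (Cauchy's theorem).

Final answer: 0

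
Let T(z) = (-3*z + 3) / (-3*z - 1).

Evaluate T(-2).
Substitute z = -2:
  numerator:   -3*(-2) + 3 = 9
  denominator: -3*(-2) - 1 = 5
T(-2) = (9)/(5) = 9/5

Final answer: 9/5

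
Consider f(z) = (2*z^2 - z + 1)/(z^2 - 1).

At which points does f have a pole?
The singularities of f are the zeros of the denominator. Factoring,
  z^2 - 1 = (z + 1)*(z - 1)
so the candidates are z = -1, z = 1.

Check the numerator P(z) = 2*z^2 - z + 1 at each one:
  P(-1) = 4 ≠ 0, so z = -1 is a (simple) pole.
  P(1) = 2 ≠ 0, so z = 1 is a (simple) pole.

Poles of f: {-1, 1}

Final answer: {-1, 1}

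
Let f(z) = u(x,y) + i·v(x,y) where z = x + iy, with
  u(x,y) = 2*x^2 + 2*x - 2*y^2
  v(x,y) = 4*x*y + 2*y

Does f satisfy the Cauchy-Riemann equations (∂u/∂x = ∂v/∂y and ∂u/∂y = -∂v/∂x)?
∂u/∂x = 4*x + 2
∂v/∂y = 4*x + 2
∂u/∂y = -4*y
∂v/∂x = 4*y
∂u/∂x = ∂v/∂y and ∂u/∂y = -∂v/∂x hold identically; f is analytic.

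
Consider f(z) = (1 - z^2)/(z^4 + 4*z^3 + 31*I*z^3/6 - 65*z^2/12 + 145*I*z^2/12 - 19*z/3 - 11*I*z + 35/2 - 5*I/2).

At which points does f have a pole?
{-3 - I, -3/2 - 3*I, -1/2 - 3*I/2, 1 + I/3}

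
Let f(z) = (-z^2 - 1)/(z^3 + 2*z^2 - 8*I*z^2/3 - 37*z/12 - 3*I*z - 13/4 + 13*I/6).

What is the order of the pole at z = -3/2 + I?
2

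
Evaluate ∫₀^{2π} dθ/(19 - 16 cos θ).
Call the integral J. The integrand is 2π-periodic and we integrate over a full period, so shifting θ does not change the value (θ → θ + π flips the sign of the trig term). Hence
  J = ∫₀^{2π} dθ/(19 + 16 cos θ).
Put z = e^{iθ}: then cos θ = (z + 1/z)/2, dθ = dz/(iz), and z runs once counterclockwise around |z| = 1:
  J = ∮_{|z|=1} 1/(19 + 16*(z + 1/z)/2) · dz/(iz) = (2/i) ∮_{|z|=1} dz/(16*z^2 + 38*z + 16).
The roots of 16*z^2 + 38*z + 16 are z = (-19 ± sqrt(19^2 - 16^2))/16, with sqrt(105) = sqrt(105); their product is 1, so only z₊ = -19/16 + sqrt(105)/16 lies inside the unit circle (z₋ = -19/16 - sqrt(105)/16 lies outside).
z₊ is a simple zero of q(z) = 16*z^2 + 38*z + 16, so Res(1/q, z₊) = 1/q'(z₊) with q'(z) = 32*z + 38; and q'(z₊) = 16*(z₊ - z₋) = 2*sqrt(105).
Therefore J = (2/i) · 2πi · 1/(2*sqrt(105)) = 2*pi/(sqrt(105)) = 2*sqrt(105)*pi/105

Final answer: 2*sqrt(105)*pi/105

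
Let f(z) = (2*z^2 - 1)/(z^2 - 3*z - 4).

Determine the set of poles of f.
{-1, 4}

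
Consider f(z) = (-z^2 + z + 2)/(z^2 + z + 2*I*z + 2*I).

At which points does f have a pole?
The singularities of f are the zeros of the denominator. Factoring,
  z^2 + z + 2*I*z + 2*I = (z + 2*I)*(z + 1)
so the candidates are z = -2*I, z = -1.

Check the numerator P(z) = -z^2 + z + 2 at each one:
  P(-2*I) = 6 - 2*I ≠ 0, so z = -2*I is a (simple) pole.
  P(-1) = 0, so the factor (z + 1) cancels and z = -1 is only a removable singularity, not a pole.

Poles of f: {-2*I}

Final answer: {-2*I}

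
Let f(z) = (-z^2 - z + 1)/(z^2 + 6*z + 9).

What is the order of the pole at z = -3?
Factor the denominator:
  z^2 + 6*z + 9 = (z + 3)^2

The numerator P(z) = -z^2 - z + 1 has P(-3) = -5 ≠ 0, so no factor of (z + 3) cancels.
Near z = -3 we can therefore write f(z) = g(z)/(z + 3)^2 with g analytic at -3 and g(-3) ≠ 0 (g is just the numerator).

Hence z = -3 is a pole of order 2.

Final answer: 2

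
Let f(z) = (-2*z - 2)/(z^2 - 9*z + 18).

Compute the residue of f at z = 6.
Write f(z) = P(z)/Q(z) with P(z) = -2*z - 2 and Q(z) = z^2 - 9*z + 18.
The denominator factors as Q(z) = (z - 3)*(z - 6), so z = 6 is a simple zero of Q and P is analytic there; z = 6 is therefore a simple pole and
  Res(f, z₀) = P(z₀)/Q'(z₀).

Q'(z) = 2*z - 9, so Q'(6) = 3.
P(6) = -14.

Res(f, 6) = (-14)/(3) = -14/3

Final answer: -14/3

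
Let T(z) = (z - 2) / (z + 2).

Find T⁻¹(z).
Set w = T(z) = (z - 2) / (z + 2) and solve for z:
  w*(z + 2) = z - 2
  2*w + z*(w - 1) + 2 = 0
  z*(w - 1) = -2*w - 2
  z = (2*w + 2)/(1 - w)
Renaming the variable, T⁻¹(z) = (2*z + 2)/(-z + 1) = (-2*z - 2)/(z - 1).
(Check: ad - bc = 4 ≠ 0, so T is invertible.)

Final answer: (-2*z - 2)/(z - 1)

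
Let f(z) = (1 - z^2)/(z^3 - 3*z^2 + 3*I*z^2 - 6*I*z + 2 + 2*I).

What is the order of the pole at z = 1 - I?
Factor the denominator:
  z^3 - 3*z^2 + 3*I*z^2 - 6*I*z + 2 + 2*I = (z - 1 + I)^3

The numerator P(z) = 1 - z^2 has P(1 - I) = 1 + 2*I ≠ 0, so no factor of (z - 1 + I) cancels.
Near z = 1 - I we can therefore write f(z) = g(z)/(z - 1 + I)^3 with g analytic at 1 - I and g(1 - I) ≠ 0 (g is just the numerator).

Hence z = 1 - I is a pole of order 3.

Final answer: 3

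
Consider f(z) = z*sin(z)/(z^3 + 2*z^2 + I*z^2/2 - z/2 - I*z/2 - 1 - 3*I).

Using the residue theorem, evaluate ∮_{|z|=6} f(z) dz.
By the residue theorem, ∮_C f(z) dz = 2πi · (sum of the residues of f at the poles inside |z| = 6).

The denominator factors as (z + 1 + I)*(z - 1 - I/2)*(z + 2), so the singularities of f are simple poles at z = -1 - I, z = 1 + I/2, z = -2.
  |-1 - I|² = 2 < 36 = 6², so this pole is inside the contour.
  |1 + I/2|² = 5/4 < 36 = 6², so this pole is inside the contour.
  |-2|² = 4 < 36 = 6², so this pole is inside the contour.

With P(z) = z*sin(z) and Q(z) = z^3 + 2*z^2 + I*z^2/2 - z/2 - I*z/2 - 1 - 3*I, each pole is simple, so Res(f, z₀) = P(z₀)/Q'(z₀) with Q'(z) = 3*z^2 + 4*z + I*z - 1/2 - I/2.
  Res(f, -1 - I) = P(-1 - I)/Q'(-1 - I) = ((1 + I)*sin(1 + I))/(-7/2 + I/2) = (-6/25 - 8*I/25)*sin(1 + I)
  Res(f, 1 + I/2) = P(1 + I/2)/Q'(1 + I/2) = ((1 + I/2)*sin(1 + I/2))/(21/4 + 11*I/2) = (128/925 - 46*I/925)*sin(1 + I/2)
  Res(f, -2) = P(-2)/Q'(-2) = (2*sin(2))/(7/2 - 5*I/2) = (14/37 + 10*I/37)*sin(2)

Sum of residues inside C: (-6/25 - 8*I/25)*sin(1 + I) + (128/925 - 46*I/925)*sin(1 + I/2) + (14/37 + 10*I/37)*sin(2)
∮_C f(z) dz = 2πi · ((-6/25 - 8*I/25)*sin(1 + I) + (128/925 - 46*I/925)*sin(1 + I/2) + (14/37 + 10*I/37)*sin(2)) = pi*(16/25 - 12*I/25)*sin(1 + I) + pi*(92/925 + 256*I/925)*sin(1 + I/2) + pi*(-20/37 + 28*I/37)*sin(2)

Final answer: pi*(16/25 - 12*I/25)*sin(1 + I) + pi*(92/925 + 256*I/925)*sin(1 + I/2) + pi*(-20/37 + 28*I/37)*sin(2)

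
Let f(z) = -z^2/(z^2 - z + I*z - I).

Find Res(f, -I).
Write f(z) = P(z)/Q(z) with P(z) = -z^2 and Q(z) = z^2 - z + I*z - I.
The denominator factors as Q(z) = (z - 1)*(z + I), so z = -I is a simple zero of Q and P is analytic there; z = -I is therefore a simple pole and
  Res(f, z₀) = P(z₀)/Q'(z₀).

Q'(z) = 2*z - 1 + I, so Q'(-I) = -1 - I.
P(-I) = 1.

Res(f, -I) = (1)/(-1 - I) = -1/2 + I/2

Final answer: -1/2 + I/2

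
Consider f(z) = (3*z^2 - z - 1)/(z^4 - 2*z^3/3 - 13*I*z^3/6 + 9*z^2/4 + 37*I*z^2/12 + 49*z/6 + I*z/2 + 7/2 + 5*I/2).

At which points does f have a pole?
The singularities of f are the zeros of the denominator. Factoring,
  z^4 - 2*z^3/3 - 13*I*z^3/6 + 9*z^2/4 + 37*I*z^2/12 + 49*z/6 + I*z/2 + 7/2 + 5*I/2 = (z + 1/3 + I/3)*(z - 3/2 + 3*I/2)*(z + 1 - I)*(z - 1/2 - 3*I)
so the candidates are z = -1/3 - I/3, z = 3/2 - 3*I/2, z = -1 + I, z = 1/2 + 3*I.

Check the numerator P(z) = 3*z^2 - z - 1 at each one:
  P(-1/3 - I/3) = -2/3 + I ≠ 0, so z = -1/3 - I/3 is a (simple) pole.
  P(3/2 - 3*I/2) = -5/2 - 12*I ≠ 0, so z = 3/2 - 3*I/2 is a (simple) pole.
  P(-1 + I) = -7*I ≠ 0, so z = -1 + I is a (simple) pole.
  P(1/2 + 3*I) = -111/4 + 6*I ≠ 0, so z = 1/2 + 3*I is a (simple) pole.

Poles of f: {-1 + I, -1/3 - I/3, 1/2 + 3*I, 3/2 - 3*I/2}

Final answer: {-1 + I, -1/3 - I/3, 1/2 + 3*I, 3/2 - 3*I/2}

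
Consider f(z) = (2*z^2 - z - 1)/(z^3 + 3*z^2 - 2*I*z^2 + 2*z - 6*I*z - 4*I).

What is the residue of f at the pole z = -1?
Write f(z) = P(z)/Q(z) with P(z) = 2*z^2 - z - 1 and Q(z) = z^3 + 3*z^2 - 2*I*z^2 + 2*z - 6*I*z - 4*I.
The denominator factors as Q(z) = (z - 2*I)*(z + 2)*(z + 1), so z = -1 is a simple zero of Q and P is analytic there; z = -1 is therefore a simple pole and
  Res(f, z₀) = P(z₀)/Q'(z₀).

Q'(z) = 3*z^2 + 6*z - 4*I*z + 2 - 6*I, so Q'(-1) = -1 - 2*I.
P(-1) = 2.

Res(f, -1) = (2)/(-1 - 2*I) = -2/5 + 4*I/5

Final answer: -2/5 + 4*I/5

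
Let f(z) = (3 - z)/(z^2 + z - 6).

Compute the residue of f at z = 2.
Write f(z) = P(z)/Q(z) with P(z) = 3 - z and Q(z) = z^2 + z - 6.
The denominator factors as Q(z) = (z + 3)*(z - 2), so z = 2 is a simple zero of Q and P is analytic there; z = 2 is therefore a simple pole and
  Res(f, z₀) = P(z₀)/Q'(z₀).

Q'(z) = 2*z + 1, so Q'(2) = 5.
P(2) = 1.

Res(f, 2) = (1)/(5) = 1/5

Final answer: 1/5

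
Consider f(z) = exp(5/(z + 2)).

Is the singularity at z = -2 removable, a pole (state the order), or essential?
Let u = z + 2. Then
  e^(5/u) = Σ_{k≥0} (5)^k/(k!·u^k) = 1 + 5/u + 25/(2*u^2) + 125/(6*u^3) + ...
which has infinitely many negative powers of u, so exp(5/(z + 2)) has an essential singularity at z = -2.
So the singularity is essential.

Final answer: essential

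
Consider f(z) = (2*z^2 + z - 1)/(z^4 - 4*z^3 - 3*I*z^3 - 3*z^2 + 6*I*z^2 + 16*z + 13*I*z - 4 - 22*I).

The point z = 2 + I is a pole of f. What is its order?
Factor the denominator:
  z^4 - 4*z^3 - 3*I*z^3 - 3*z^2 + 6*I*z^2 + 16*z + 13*I*z - 4 - 22*I = (z - 2 - I)^3*(z + 2)

The numerator P(z) = 2*z^2 + z - 1 has P(2 + I) = 7 + 9*I ≠ 0, so no factor of (z - 2 - I) cancels.
Near z = 2 + I we can therefore write f(z) = g(z)/(z - 2 - I)^3 with g analytic at 2 + I and g(2 + I) ≠ 0 (g is the numerator divided by the remaining denominator factors).

Hence z = 2 + I is a pole of order 3.

Final answer: 3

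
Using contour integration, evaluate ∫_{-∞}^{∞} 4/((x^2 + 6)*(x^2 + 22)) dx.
Let f(z) = 4/((z^2 + 6)*(z^2 + 22)). The denominator has no real zeros and deg Q - deg P = 4 ≥ 2, so the integral of f over the upper semicircle |z| = R tends to 0 as R → ∞. Closing the contour in the upper half-plane,
  ∫_{-∞}^{∞} f(x) dx = 2πi · Σ Res(f, z_k)  over the poles with Im z_k > 0.

Zeros of the denominator: z^2 + 6 = 0 gives z = ±sqrt(6)*I; z^2 + 22 = 0 gives z = ±sqrt(22)*I.
Upper half-plane: z = sqrt(22)*I, z = sqrt(6)*I (simple).

Each pole is a simple zero of Q(z) = z^4 + 28*z^2 + 132, so Res(f, z₀) = P(z₀)/Q'(z₀) with P(z) = 4, Q'(z) = 4*z^3 + 56*z:
  Res(f, sqrt(22)*I) = (4)/(-32*sqrt(22)*I) = sqrt(22)*I/176
  Res(f, sqrt(6)*I) = (4)/(32*sqrt(6)*I) = -sqrt(6)*I/48

Sum of residues: I*(-sqrt(6)/48 + sqrt(22)/176)
∫_{-∞}^{∞} f(x) dx = 2πi · (I*(-sqrt(6)/48 + sqrt(22)/176)) = pi*(-3*sqrt(22) + 11*sqrt(6))/264

Final answer: pi*(-3*sqrt(22) + 11*sqrt(6))/264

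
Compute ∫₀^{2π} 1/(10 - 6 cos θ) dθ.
pi/4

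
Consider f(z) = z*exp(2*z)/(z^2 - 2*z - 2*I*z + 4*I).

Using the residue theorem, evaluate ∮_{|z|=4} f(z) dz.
By the residue theorem, ∮_C f(z) dz = 2πi · (sum of the residues of f at the poles inside |z| = 4).

The denominator factors as (z - 2*I)*(z - 2), so the singularities of f are simple poles at z = 2*I, z = 2.
  |2*I|² = 4 < 16 = 4², so this pole is inside the contour.
  |2|² = 4 < 16 = 4², so this pole is inside the contour.

With P(z) = z*exp(2*z) and Q(z) = z^2 - 2*z - 2*I*z + 4*I, each pole is simple, so Res(f, z₀) = P(z₀)/Q'(z₀) with Q'(z) = 2*z - 2 - 2*I.
  Res(f, 2*I) = P(2*I)/Q'(2*I) = (2*I*exp(4*I))/(-2 + 2*I) = (1/2 - I/2)*exp(4*I)
  Res(f, 2) = P(2)/Q'(2) = (2*exp(4))/(2 - 2*I) = (1/2 + I/2)*exp(4)

Sum of residues inside C: (1/2 - I/2)*exp(4*I) + (1/2 + I/2)*exp(4)
∮_C f(z) dz = 2πi · ((1/2 - I/2)*exp(4*I) + (1/2 + I/2)*exp(4)) = pi*(1 + I)*exp(4*I) + pi*(-1 + I)*exp(4)

Final answer: pi*(1 + I)*exp(4*I) + pi*(-1 + I)*exp(4)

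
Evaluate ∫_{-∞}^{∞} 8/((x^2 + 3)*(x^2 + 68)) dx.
4*pi*(-3*sqrt(17) + 34*sqrt(3))/3315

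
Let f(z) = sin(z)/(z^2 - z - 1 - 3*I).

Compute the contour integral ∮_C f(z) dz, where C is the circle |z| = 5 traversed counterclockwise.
By the residue theorem, ∮_C f(z) dz = 2πi · (sum of the residues of f at the poles inside |z| = 5).

The denominator factors as (z - 2 - I)*(z + 1 + I), so the singularities of f are simple poles at z = 2 + I, z = -1 - I.
  |2 + I|² = 5 < 25 = 5², so this pole is inside the contour.
  |-1 - I|² = 2 < 25 = 5², so this pole is inside the contour.

With P(z) = sin(z) and Q(z) = z^2 - z - 1 - 3*I, each pole is simple, so Res(f, z₀) = P(z₀)/Q'(z₀) with Q'(z) = 2*z - 1.
  Res(f, 2 + I) = P(2 + I)/Q'(2 + I) = (sin(2 + I))/(3 + 2*I) = (3/13 - 2*I/13)*sin(2 + I)
  Res(f, -1 - I) = P(-1 - I)/Q'(-1 - I) = (-sin(1 + I))/(-3 - 2*I) = (3/13 - 2*I/13)*sin(1 + I)

Sum of residues inside C: (3/13 - 2*I/13)*sin(2 + I) + (3/13 - 2*I/13)*sin(1 + I)
∮_C f(z) dz = 2πi · ((3/13 - 2*I/13)*sin(2 + I) + (3/13 - 2*I/13)*sin(1 + I)) = pi*(4/13 + 6*I/13)*sin(2 + I) + pi*(4/13 + 6*I/13)*sin(1 + I)

Final answer: pi*(4/13 + 6*I/13)*sin(2 + I) + pi*(4/13 + 6*I/13)*sin(1 + I)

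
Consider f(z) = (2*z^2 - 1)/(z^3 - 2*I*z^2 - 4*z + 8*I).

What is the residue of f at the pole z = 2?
Write f(z) = P(z)/Q(z) with P(z) = 2*z^2 - 1 and Q(z) = z^3 - 2*I*z^2 - 4*z + 8*I.
The denominator factors as Q(z) = (z - 2*I)*(z - 2)*(z + 2), so z = 2 is a simple zero of Q and P is analytic there; z = 2 is therefore a simple pole and
  Res(f, z₀) = P(z₀)/Q'(z₀).

Q'(z) = 3*z^2 - 4*I*z - 4, so Q'(2) = 8 - 8*I.
P(2) = 7.

Res(f, 2) = (7)/(8 - 8*I) = 7/16 + 7*I/16

Final answer: 7/16 + 7*I/16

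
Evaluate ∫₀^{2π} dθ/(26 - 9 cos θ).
Call the integral J. The integrand is 2π-periodic and we integrate over a full period, so shifting θ does not change the value (θ → θ + π flips the sign of the trig term). Hence
  J = ∫₀^{2π} dθ/(26 + 9 cos θ).
Put z = e^{iθ}: then cos θ = (z + 1/z)/2, dθ = dz/(iz), and z runs once counterclockwise around |z| = 1:
  J = ∮_{|z|=1} 1/(26 + 9*(z + 1/z)/2) · dz/(iz) = (2/i) ∮_{|z|=1} dz/(9*z^2 + 52*z + 9).
The roots of 9*z^2 + 52*z + 9 are z = (-26 ± sqrt(26^2 - 9^2))/9, with sqrt(595) = sqrt(595); their product is 1, so only z₊ = -26/9 + sqrt(595)/9 lies inside the unit circle (z₋ = -26/9 - sqrt(595)/9 lies outside).
z₊ is a simple zero of q(z) = 9*z^2 + 52*z + 9, so Res(1/q, z₊) = 1/q'(z₊) with q'(z) = 18*z + 52; and q'(z₊) = 9*(z₊ - z₋) = 2*sqrt(595).
Therefore J = (2/i) · 2πi · 1/(2*sqrt(595)) = 2*pi/(sqrt(595)) = 2*sqrt(595)*pi/595

Final answer: 2*sqrt(595)*pi/595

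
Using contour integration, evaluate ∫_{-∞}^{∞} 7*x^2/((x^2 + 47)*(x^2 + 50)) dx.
Let f(z) = 7*z^2/((z^2 + 47)*(z^2 + 50)). The denominator has no real zeros and deg Q - deg P = 2 ≥ 2, so the integral of f over the upper semicircle |z| = R tends to 0 as R → ∞. Closing the contour in the upper half-plane,
  ∫_{-∞}^{∞} f(x) dx = 2πi · Σ Res(f, z_k)  over the poles with Im z_k > 0.

Zeros of the denominator: z^2 + 47 = 0 gives z = ±sqrt(47)*I; z^2 + 50 = 0 gives z = ±5*sqrt(2)*I.
Upper half-plane: z = 5*sqrt(2)*I, z = sqrt(47)*I (simple).

Each pole is a simple zero of Q(z) = z^4 + 97*z^2 + 2350, so Res(f, z₀) = P(z₀)/Q'(z₀) with P(z) = 7*z^2, Q'(z) = 4*z^3 + 194*z:
  Res(f, 5*sqrt(2)*I) = (-350)/(-30*sqrt(2)*I) = -35*sqrt(2)*I/6
  Res(f, sqrt(47)*I) = (-329)/(6*sqrt(47)*I) = 7*sqrt(47)*I/6

Sum of residues: 7*I*(-5*sqrt(2) + sqrt(47))/6
∫_{-∞}^{∞} f(x) dx = 2πi · (7*I*(-5*sqrt(2) + sqrt(47))/6) = 7*pi*(-sqrt(47) + 5*sqrt(2))/3

Final answer: 7*pi*(-sqrt(47) + 5*sqrt(2))/3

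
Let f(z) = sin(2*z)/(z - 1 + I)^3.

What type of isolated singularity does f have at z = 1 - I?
pole of order 3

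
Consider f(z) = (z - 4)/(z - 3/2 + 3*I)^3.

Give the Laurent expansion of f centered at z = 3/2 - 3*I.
Put w = z - (3/2 - 3*I), i.e. z = w + 3/2 - 3*I. The denominator is w^3, so it suffices to rewrite the numerator in powers of w.

P(z) = z - 4
P(w + 3/2 - 3*I) = -5/2 - 3*I + w

Dividing each term by w^3:
  f = (-5/2 - 3*I)/w^3 + 1/w^2

Substituting back w = z - 3/2 + 3*I:
  f(z) = (-5/2 - 3*I)/(z - 3/2 + 3*I)^3 + 1/(z - 3/2 + 3*I)^2

The series is finite because the numerator is a polynomial; the negative powers form the principal part.

Final answer: (-5/2 - 3*I)/(z - 3/2 + 3*I)^3 + 1/(z - 3/2 + 3*I)^2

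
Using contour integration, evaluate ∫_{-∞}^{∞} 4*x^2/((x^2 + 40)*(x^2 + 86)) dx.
2*pi*(-2*sqrt(10) + sqrt(86))/23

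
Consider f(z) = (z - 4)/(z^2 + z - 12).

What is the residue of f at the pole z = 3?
-1/7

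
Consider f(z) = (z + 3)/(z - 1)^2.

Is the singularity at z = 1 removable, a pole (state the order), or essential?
Write f(z) = g(z)/(z - 1)^2 with g(z) = z + 3.
g is entire and g(1) = 4 ≠ 0, so no factor of (z - 1) cancels: the Laurent expansion of f about z = 1 starts at the power -2, i.e. lim_{z→z₀} (z - z₀)^2 f(z) = 4 is finite and nonzero.
So z = 1 is a pole of order 2.

Final answer: pole of order 2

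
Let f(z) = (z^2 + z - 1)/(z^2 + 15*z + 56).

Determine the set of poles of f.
{-8, -7}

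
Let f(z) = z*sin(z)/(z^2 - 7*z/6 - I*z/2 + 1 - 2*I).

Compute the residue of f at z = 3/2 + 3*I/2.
Write f(z) = P(z)/Q(z) with P(z) = z*sin(z) and Q(z) = z^2 - 7*z/6 - I*z/2 + 1 - 2*I.
The denominator factors as Q(z) = (z + 1/3 + I)*(z - 3/2 - 3*I/2), so z = 3/2 + 3*I/2 is a simple zero of Q and P is analytic there; z = 3/2 + 3*I/2 is therefore a simple pole and
  Res(f, z₀) = P(z₀)/Q'(z₀).

Q'(z) = 2*z - 7/6 - I/2, so Q'(3/2 + 3*I/2) = 11/6 + 5*I/2.
P(3/2 + 3*I/2) = (3/2 + 3*I/2)*sin(3/2 + 3*I/2).

Res(f, 3/2 + 3*I/2) = ((3/2 + 3*I/2)*sin(3/2 + 3*I/2))/(11/6 + 5*I/2) = (117/173 - 18*I/173)*sin(3/2 + 3*I/2)

Final answer: (117/173 - 18*I/173)*sin(3/2 + 3*I/2)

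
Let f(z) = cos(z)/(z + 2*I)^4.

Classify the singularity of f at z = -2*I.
Write f(z) = g(z)/(z + 2*I)^4 with g(z) = cos(z).
g is entire and g(-2*I) = cosh(2) ≠ 0, so no factor of (z + 2*I) cancels: the Laurent expansion of f about z = -2*I starts at the power -4, i.e. lim_{z→z₀} (z - z₀)^4 f(z) = cosh(2) is finite and nonzero.
So z = -2*I is a pole of order 4.

Final answer: pole of order 4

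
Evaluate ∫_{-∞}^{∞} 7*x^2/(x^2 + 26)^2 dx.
7*sqrt(26)*pi/52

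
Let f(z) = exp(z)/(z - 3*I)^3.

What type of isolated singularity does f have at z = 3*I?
Write f(z) = g(z)/(z - 3*I)^3 with g(z) = exp(z).
g is entire and g(3*I) = exp(3*I) ≠ 0, so no factor of (z - 3*I) cancels: the Laurent expansion of f about z = 3*I starts at the power -3, i.e. lim_{z→z₀} (z - z₀)^3 f(z) = exp(3*I) is finite and nonzero.
So z = 3*I is a pole of order 3.

Final answer: pole of order 3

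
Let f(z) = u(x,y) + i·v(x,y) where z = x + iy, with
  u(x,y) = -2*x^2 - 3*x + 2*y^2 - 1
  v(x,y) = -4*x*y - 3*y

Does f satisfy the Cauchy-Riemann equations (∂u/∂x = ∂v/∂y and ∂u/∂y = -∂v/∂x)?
∂u/∂x = -4*x - 3
∂v/∂y = -4*x - 3
∂u/∂y = 4*y
∂v/∂x = -4*y
∂u/∂x = ∂v/∂y and ∂u/∂y = -∂v/∂x hold identically; f is analytic.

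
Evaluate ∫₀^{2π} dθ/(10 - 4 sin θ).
Call the integral J. The integrand is 2π-periodic and we integrate over a full period, so shifting θ does not change the value (θ → θ + π/2 turns sin θ into cos θ; θ → θ + π flips the sign of the trig term). Hence
  J = ∫₀^{2π} dθ/(10 + 4 cos θ).
Put z = e^{iθ}: then cos θ = (z + 1/z)/2, dθ = dz/(iz), and z runs once counterclockwise around |z| = 1:
  J = ∮_{|z|=1} 1/(10 + 4*(z + 1/z)/2) · dz/(iz) = (2/i) ∮_{|z|=1} dz/(4*z^2 + 20*z + 4).
The roots of 4*z^2 + 20*z + 4 are z = (-10 ± sqrt(10^2 - 4^2))/4, with sqrt(84) = 2*sqrt(21); their product is 1, so only z₊ = -5/2 + sqrt(21)/2 lies inside the unit circle (z₋ = -5/2 - sqrt(21)/2 lies outside).
z₊ is a simple zero of q(z) = 4*z^2 + 20*z + 4, so Res(1/q, z₊) = 1/q'(z₊) with q'(z) = 8*z + 20; and q'(z₊) = 4*(z₊ - z₋) = 4*sqrt(21).
Therefore J = (2/i) · 2πi · 1/(4*sqrt(21)) = 2*pi/(2*sqrt(21)) = sqrt(21)*pi/21

Final answer: sqrt(21)*pi/21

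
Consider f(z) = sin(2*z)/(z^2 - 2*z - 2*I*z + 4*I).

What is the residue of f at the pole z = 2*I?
Write f(z) = P(z)/Q(z) with P(z) = sin(2*z) and Q(z) = z^2 - 2*z - 2*I*z + 4*I.
The denominator factors as Q(z) = (z - 2)*(z - 2*I), so z = 2*I is a simple zero of Q and P is analytic there; z = 2*I is therefore a simple pole and
  Res(f, z₀) = P(z₀)/Q'(z₀).

Q'(z) = 2*z - 2 - 2*I, so Q'(2*I) = -2 + 2*I.
P(2*I) = I*sinh(4).

Res(f, 2*I) = (I*sinh(4))/(-2 + 2*I) = (1/4 - I/4)*sinh(4)

Final answer: (1/4 - I/4)*sinh(4)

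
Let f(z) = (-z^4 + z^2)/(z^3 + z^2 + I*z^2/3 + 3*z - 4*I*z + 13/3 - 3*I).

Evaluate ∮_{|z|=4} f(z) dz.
By the residue theorem, ∮_C f(z) dz = 2πi · (sum of the residues of f at the poles inside |z| = 4).

The denominator factors as (z + 1 + 2*I)*(z - 1 - 2*I)*(z + 1 + I/3), so the singularities of f are simple poles at z = -1 - 2*I, z = 1 + 2*I, z = -1 - I/3.
  |-1 - 2*I|² = 5 < 16 = 4², so this pole is inside the contour.
  |1 + 2*I|² = 5 < 16 = 4², so this pole is inside the contour.
  |-1 - I/3|² = 10/9 < 16 = 4², so this pole is inside the contour.

With P(z) = -z^4 + z^2 and Q(z) = z^3 + z^2 + I*z^2/3 + 3*z - 4*I*z + 13/3 - 3*I, each pole is simple, so Res(f, z₀) = P(z₀)/Q'(z₀) with Q'(z) = 3*z^2 + 2*z + 2*I*z/3 + 3 - 4*I.
  Res(f, -1 - 2*I) = P(-1 - 2*I)/Q'(-1 - 2*I) = (4 + 28*I)/(-20/3 + 10*I/3) = 6/5 - 18*I/5
  Res(f, 1 + 2*I) = P(1 + 2*I)/Q'(1 + 2*I) = (4 + 28*I)/(-16/3 + 38*I/3) = 30/17 - 18*I/17
  Res(f, -1 - I/3) = P(-1 - I/3)/Q'(-1 - I/3) = (44/81 - 14*I/27)/(35/9 - 10*I/3) = 112/765 - 2*I/255

Sum of residues inside C: 28/9 - 14*I/3
∮_C f(z) dz = 2πi · (28/9 - 14*I/3) = pi*(28/3 + 56*I/9)

Final answer: pi*(28/3 + 56*I/9)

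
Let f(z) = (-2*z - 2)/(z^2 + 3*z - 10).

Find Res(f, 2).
Write f(z) = P(z)/Q(z) with P(z) = -2*z - 2 and Q(z) = z^2 + 3*z - 10.
The denominator factors as Q(z) = (z - 2)*(z + 5), so z = 2 is a simple zero of Q and P is analytic there; z = 2 is therefore a simple pole and
  Res(f, z₀) = P(z₀)/Q'(z₀).

Q'(z) = 2*z + 3, so Q'(2) = 7.
P(2) = -6.

Res(f, 2) = (-6)/(7) = -6/7

Final answer: -6/7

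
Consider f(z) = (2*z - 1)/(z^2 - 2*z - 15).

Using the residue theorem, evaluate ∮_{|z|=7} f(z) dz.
4*I*pi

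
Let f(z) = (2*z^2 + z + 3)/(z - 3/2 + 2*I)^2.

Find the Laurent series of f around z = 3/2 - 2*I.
Put w = z - (3/2 - 2*I), i.e. z = w + 3/2 - 2*I. The denominator is w^2, so it suffices to rewrite the numerator in powers of w.

P(z) = 2*z^2 + z + 3
P(w + 3/2 - 2*I) = 1 - 14*I + (7 - 8*I)*w + 2*w^2

Dividing each term by w^2:
  f = (1 - 14*I)/w^2 + (7 - 8*I)/w + 2

Substituting back w = z - 3/2 + 2*I:
  f(z) = (1 - 14*I)/(z - 3/2 + 2*I)^2 + (7 - 8*I)/(z - 3/2 + 2*I) + 2

The series is finite because the numerator is a polynomial; the negative powers form the principal part, and the coefficient of 1/(z - 3/2 + 2*I) gives Res(f, 3/2 - 2*I) = 7 - 8*I.

Final answer: (1 - 14*I)/(z - 3/2 + 2*I)^2 + (7 - 8*I)/(z - 3/2 + 2*I) + 2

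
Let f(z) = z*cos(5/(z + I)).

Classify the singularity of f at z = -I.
Let u = z + I. Then
  cos(5/u) = Σ_{k≥0} (-1)^k (5)^(2k)/((2k)!·u^(2k)) = 1 - 25/(2*u^2) + 625/(24*u^4) + ...
which has infinitely many negative powers of u, so cos(5/(z + I)) has an essential singularity at z = -I.
The extra factor z is a nonzero polynomial; if the product had at most a pole at z = -I, dividing by that polynomial would leave cos(5/(z + I)) with at most a pole too — contradiction. (Equivalently, the product's Laurent series still has infinitely many negative powers.)
So the singularity is essential.

Final answer: essential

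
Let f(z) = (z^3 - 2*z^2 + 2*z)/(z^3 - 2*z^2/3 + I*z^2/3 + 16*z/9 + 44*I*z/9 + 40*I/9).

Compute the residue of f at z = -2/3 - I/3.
Write f(z) = P(z)/Q(z) with P(z) = z^3 - 2*z^2 + 2*z and Q(z) = z^3 - 2*z^2/3 + I*z^2/3 + 16*z/9 + 44*I*z/9 + 40*I/9.
The denominator factors as Q(z) = (z + 2/3 - 2*I)*(z - 2 + 2*I)*(z + 2/3 + I/3), so z = -2/3 - I/3 is a simple zero of Q and P is analytic there; z = -2/3 - I/3 is therefore a simple pole and
  Res(f, z₀) = P(z₀)/Q'(z₀).

Q'(z) = 3*z^2 - 4*z/3 + 2*I*z/3 + 16/9 + 44*I/9, so Q'(-2/3 - I/3) = 35/9 + 56*I/9.
P(-2/3 - I/3) = -56/27 - 53*I/27.

Res(f, -2/3 - I/3) = (-56/27 - 53*I/27)/(35/9 + 56*I/9) = -704/1869 + 61*I/623

Final answer: -704/1869 + 61*I/623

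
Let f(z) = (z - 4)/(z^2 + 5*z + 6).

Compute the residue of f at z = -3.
Write f(z) = P(z)/Q(z) with P(z) = z - 4 and Q(z) = z^2 + 5*z + 6.
The denominator factors as Q(z) = (z + 3)*(z + 2), so z = -3 is a simple zero of Q and P is analytic there; z = -3 is therefore a simple pole and
  Res(f, z₀) = P(z₀)/Q'(z₀).

Q'(z) = 2*z + 5, so Q'(-3) = -1.
P(-3) = -7.

Res(f, -3) = (-7)/(-1) = 7

Final answer: 7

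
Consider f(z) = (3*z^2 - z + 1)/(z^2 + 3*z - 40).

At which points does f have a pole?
{-8, 5}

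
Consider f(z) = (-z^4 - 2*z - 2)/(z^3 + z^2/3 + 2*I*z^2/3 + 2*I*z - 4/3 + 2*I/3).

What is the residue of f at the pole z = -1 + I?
Write f(z) = P(z)/Q(z) with P(z) = -z^4 - 2*z - 2 and Q(z) = z^3 + z^2/3 + 2*I*z^2/3 + 2*I*z - 4/3 + 2*I/3.
The denominator factors as Q(z) = (z + 1/3 + 2*I/3)*(z + 1 - I)*(z - 1 + I), so z = -1 + I is a simple zero of Q and P is analytic there; z = -1 + I is therefore a simple pole and
  Res(f, z₀) = P(z₀)/Q'(z₀).

Q'(z) = 3*z^2 + 2*z/3 + 4*I*z/3 + 2*I, so Q'(-1 + I) = -2 - 14*I/3.
P(-1 + I) = 4 - 2*I.

Res(f, -1 + I) = (4 - 2*I)/(-2 - 14*I/3) = 3/58 + 51*I/58

Final answer: 3/58 + 51*I/58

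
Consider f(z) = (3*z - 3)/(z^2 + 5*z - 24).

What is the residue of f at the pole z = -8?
Write f(z) = P(z)/Q(z) with P(z) = 3*z - 3 and Q(z) = z^2 + 5*z - 24.
The denominator factors as Q(z) = (z + 8)*(z - 3), so z = -8 is a simple zero of Q and P is analytic there; z = -8 is therefore a simple pole and
  Res(f, z₀) = P(z₀)/Q'(z₀).

Q'(z) = 2*z + 5, so Q'(-8) = -11.
P(-8) = -27.

Res(f, -8) = (-27)/(-11) = 27/11

Final answer: 27/11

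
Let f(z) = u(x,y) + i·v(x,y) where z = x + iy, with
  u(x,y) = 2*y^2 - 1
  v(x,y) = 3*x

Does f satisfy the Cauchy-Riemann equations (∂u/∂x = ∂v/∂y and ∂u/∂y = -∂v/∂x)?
∂u/∂x = 0
∂v/∂y = 0
∂u/∂y = 4*y
∂v/∂x = 3
∂u/∂y ≠ -∂v/∂x; the Cauchy-Riemann equations are not satisfied, so f is not analytic.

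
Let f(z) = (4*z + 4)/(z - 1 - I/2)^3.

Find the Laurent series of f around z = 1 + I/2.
(8 + 2*I)/(z - 1 - I/2)^3 + 4/(z - 1 - I/2)^2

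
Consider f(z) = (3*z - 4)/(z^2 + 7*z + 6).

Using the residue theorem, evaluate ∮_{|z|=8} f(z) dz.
6*I*pi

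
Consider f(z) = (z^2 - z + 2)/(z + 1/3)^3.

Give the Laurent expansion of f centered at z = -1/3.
Put w = z - (-1/3), i.e. z = w - 1/3. The denominator is w^3, so it suffices to rewrite the numerator in powers of w.

P(z) = z^2 - z + 2
P(w - 1/3) = 22/9 - 5*w/3 + w^2

Dividing each term by w^3:
  f = 22/(9*w^3) - 5/(3*w^2) + 1/w

Substituting back w = z + 1/3:
  f(z) = 22/(9*(z + 1/3)^3) - 5/(3*(z + 1/3)^2) + 1/(z + 1/3)

The series is finite because the numerator is a polynomial; the negative powers form the principal part, and the coefficient of 1/(z + 1/3) gives Res(f, -1/3) = 1.

Final answer: 22/(9*(z + 1/3)^3) - 5/(3*(z + 1/3)^2) + 1/(z + 1/3)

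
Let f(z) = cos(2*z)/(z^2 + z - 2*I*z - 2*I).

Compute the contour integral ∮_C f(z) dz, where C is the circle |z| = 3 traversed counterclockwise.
pi*(-4/5 - 2*I/5)*cos(2) + pi*(4/5 + 2*I/5)*cosh(4)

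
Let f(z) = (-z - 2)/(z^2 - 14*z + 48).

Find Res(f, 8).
-5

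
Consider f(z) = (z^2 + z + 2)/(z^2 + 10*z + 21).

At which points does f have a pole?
{-7, -3}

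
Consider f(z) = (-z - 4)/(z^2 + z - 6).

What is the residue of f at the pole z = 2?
-6/5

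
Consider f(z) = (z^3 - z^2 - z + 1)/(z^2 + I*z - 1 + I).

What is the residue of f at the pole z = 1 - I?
-1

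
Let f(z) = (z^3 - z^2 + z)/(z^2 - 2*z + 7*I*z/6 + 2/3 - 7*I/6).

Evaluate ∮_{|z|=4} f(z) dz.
By the residue theorem, ∮_C f(z) dz = 2πi · (sum of the residues of f at the poles inside |z| = 4).

The denominator factors as (z - 1 + I/2)*(z - 1 + 2*I/3), so the singularities of f are simple poles at z = 1 - I/2, z = 1 - 2*I/3.
  |1 - I/2|² = 5/4 < 16 = 4², so this pole is inside the contour.
  |1 - 2*I/3|² = 13/9 < 16 = 4², so this pole is inside the contour.

With P(z) = z^3 - z^2 + z and Q(z) = z^2 - 2*z + 7*I*z/6 + 2/3 - 7*I/6, each pole is simple, so Res(f, z₀) = P(z₀)/Q'(z₀) with Q'(z) = 2*z - 2 + 7*I/6.
  Res(f, 1 - I/2) = P(1 - I/2)/Q'(1 - I/2) = (1/2 - 7*I/8)/(I/6) = -21/4 - 3*I
  Res(f, 1 - 2*I/3) = P(1 - 2*I/3)/Q'(1 - 2*I/3) = (1/9 - 28*I/27)/(-I/6) = 56/9 + 2*I/3

Sum of residues inside C: 35/36 - 7*I/3
∮_C f(z) dz = 2πi · (35/36 - 7*I/3) = pi*(14/3 + 35*I/18)

Final answer: pi*(14/3 + 35*I/18)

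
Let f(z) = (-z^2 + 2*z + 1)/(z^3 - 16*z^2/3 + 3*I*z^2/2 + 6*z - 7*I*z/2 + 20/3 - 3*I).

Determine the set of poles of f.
The singularities of f are the zeros of the denominator. Factoring,
  z^3 - 16*z^2/3 + 3*I*z^2/2 + 6*z - 7*I*z/2 + 20/3 - 3*I = (z - 3 - I/2)*(z - 3 + 2*I)*(z + 2/3)
so the candidates are z = 3 + I/2, z = 3 - 2*I, z = -2/3.

Check the numerator P(z) = -z^2 + 2*z + 1 at each one:
  P(3 + I/2) = -7/4 - 2*I ≠ 0, so z = 3 + I/2 is a (simple) pole.
  P(3 - 2*I) = 2 + 8*I ≠ 0, so z = 3 - 2*I is a (simple) pole.
  P(-2/3) = -7/9 ≠ 0, so z = -2/3 is a (simple) pole.

Poles of f: {-2/3, 3 - 2*I, 3 + I/2}

Final answer: {-2/3, 3 - 2*I, 3 + I/2}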